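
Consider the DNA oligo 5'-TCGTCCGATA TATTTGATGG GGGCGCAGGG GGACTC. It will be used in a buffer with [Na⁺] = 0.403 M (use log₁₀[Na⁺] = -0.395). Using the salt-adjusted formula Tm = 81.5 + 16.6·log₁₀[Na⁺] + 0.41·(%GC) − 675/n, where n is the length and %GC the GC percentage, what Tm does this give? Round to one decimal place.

80.1°C

Length n = 36. Base counts: C=7, G=14, T=9, A=6
G+C = 21, so %GC = 21/36 × 100 = 58.333%
Salt term: 16.6 × (-0.395) = -6.557
GC term: 0.41 × 58.333 = 23.917; length term: −675/36 = −18.75
Tm = 81.5 + (-6.557) + 23.917 − 18.75 = 80.11 → 80.1°C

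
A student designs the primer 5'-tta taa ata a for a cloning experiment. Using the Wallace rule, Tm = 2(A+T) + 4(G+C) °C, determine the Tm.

Base counts: T=4, C=0, G=0, A=6
AT pairs contribute 10, GC pairs contribute 0.
Tm = 4·0 + 2·10 = 0 + 20 = 20°C

20°C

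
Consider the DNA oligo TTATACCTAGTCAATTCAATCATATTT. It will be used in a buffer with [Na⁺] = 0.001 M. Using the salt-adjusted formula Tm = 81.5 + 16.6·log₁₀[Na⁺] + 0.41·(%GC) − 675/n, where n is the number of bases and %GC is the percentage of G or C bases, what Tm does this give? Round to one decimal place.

15.8°C

Length n = 27. T=12, G=1, A=9, C=5
G+C = 6, so %GC = 6/27 × 100 = 22.222%
Salt term: 16.6 × (-3) = -49.8
GC term: 0.41 × 22.222 = 9.111; length term: −675/27 = −25
Tm = 81.5 + (-49.8) + 9.111 − 25 = 15.811 → 15.8°C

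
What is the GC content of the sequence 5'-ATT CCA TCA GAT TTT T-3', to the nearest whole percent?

A=4, C=3, T=8, G=1
G+C = 1 + 3 = 4 out of 16 bases
%GC = 4/16 × 100 = 25% ≈ 25%

25%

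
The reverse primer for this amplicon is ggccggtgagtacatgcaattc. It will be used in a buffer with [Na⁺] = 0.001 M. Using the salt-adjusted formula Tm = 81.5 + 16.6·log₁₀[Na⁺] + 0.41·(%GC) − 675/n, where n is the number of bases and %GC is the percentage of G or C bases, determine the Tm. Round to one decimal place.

23.4°C

Length n = 22. Scanning the sequence gives T=5, A=5, G=7, C=5.
G+C = 12, so %GC = 12/22 × 100 = 54.545%
Salt term: 16.6 × (-3) = -49.8
GC term: 0.41 × 54.545 = 22.363; length term: −675/22 = −30.682
Tm = 81.5 + (-49.8) + 22.363 − 30.682 = 23.381 → 23.4°C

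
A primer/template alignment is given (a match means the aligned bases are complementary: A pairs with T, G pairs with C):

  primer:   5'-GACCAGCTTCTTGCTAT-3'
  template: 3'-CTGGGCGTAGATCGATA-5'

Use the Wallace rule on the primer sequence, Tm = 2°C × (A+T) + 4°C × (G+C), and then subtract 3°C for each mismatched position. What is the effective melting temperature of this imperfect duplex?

41°C

Primer base counts: A=3, T=6, G=3, C=5 → A+T=9, G+C=8
Perfect-match Tm = 2(9) + 4(8) = 18 + 32 = 50°C
Mismatches (positions where the bases are not complementary): 3 (at positions 5, 8, 12)
Effective Tm = 50 − 3×3 = 50 − 9 = 41°C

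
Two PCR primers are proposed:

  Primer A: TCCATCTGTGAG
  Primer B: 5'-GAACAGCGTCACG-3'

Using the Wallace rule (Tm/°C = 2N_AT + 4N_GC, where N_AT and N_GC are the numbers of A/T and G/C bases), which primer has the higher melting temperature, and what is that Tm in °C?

Primer B, 42°C

Primer A: A+T=6, G+C=6 → Tm = 2(6)+4(6) = 36°C
Primer B: A+T=5, G+C=8 → Tm = 2(5)+4(8) = 42°C
36°C vs 42°C → primer B is higher.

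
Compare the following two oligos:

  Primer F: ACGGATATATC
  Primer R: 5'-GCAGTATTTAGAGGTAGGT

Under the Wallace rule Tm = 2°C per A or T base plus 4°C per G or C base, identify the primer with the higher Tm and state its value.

Primer F: A+T=7, G+C=4 → Tm = 2(7)+4(4) = 30°C
Primer R: A+T=11, G+C=8 → Tm = 2(11)+4(8) = 54°C
30°C vs 54°C → primer R is higher.

Primer R, 54°C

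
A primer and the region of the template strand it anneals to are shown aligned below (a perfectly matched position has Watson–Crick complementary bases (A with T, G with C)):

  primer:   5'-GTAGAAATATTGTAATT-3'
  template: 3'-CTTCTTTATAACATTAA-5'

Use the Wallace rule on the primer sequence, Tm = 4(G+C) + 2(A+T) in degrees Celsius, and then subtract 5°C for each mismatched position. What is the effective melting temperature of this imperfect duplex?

Primer base counts: A=7, T=7, G=3, C=0 → A+T=14, G+C=3
Perfect-match Tm = 2(14) + 4(3) = 28 + 12 = 40°C
Mismatches (positions where the bases are not complementary): 1 (at position 2)
Effective Tm = 40 − 1×5 = 40 − 5 = 35°C

35°C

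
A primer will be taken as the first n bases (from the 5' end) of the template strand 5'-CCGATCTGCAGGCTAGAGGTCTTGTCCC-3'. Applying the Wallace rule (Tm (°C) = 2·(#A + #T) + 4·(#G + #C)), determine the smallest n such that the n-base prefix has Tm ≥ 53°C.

n = 17

First 16 bases: CCGATCTGCAGGCTAG → Tm = 52°C (< 53°C)
First 17 bases: CCGATCTGCAGGCTAGA → Tm = 54°C (≥ 53°C)
Since every base adds ≥2°C, Tm only increases with n, so the threshold is first crossed at n = 17.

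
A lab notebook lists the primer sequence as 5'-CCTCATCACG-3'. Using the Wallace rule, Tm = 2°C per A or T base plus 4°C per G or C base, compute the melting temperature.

32°C

G=1, C=5, A=2, T=2
A+T = 4, G+C = 6
Tm = 4·6 + 2·4 = 24 + 8 = 32°C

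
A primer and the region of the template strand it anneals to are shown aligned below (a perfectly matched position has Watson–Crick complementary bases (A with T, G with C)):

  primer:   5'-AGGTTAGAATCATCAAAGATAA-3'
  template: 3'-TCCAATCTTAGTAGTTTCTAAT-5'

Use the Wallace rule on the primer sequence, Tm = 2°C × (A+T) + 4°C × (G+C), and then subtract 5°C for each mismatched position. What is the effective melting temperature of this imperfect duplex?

51°C

Primer base counts: A=11, T=5, G=4, C=2 → A+T=16, G+C=6
Perfect-match Tm = 2(16) + 4(6) = 32 + 24 = 56°C
Mismatches (positions where the bases are not complementary): 1 (at position 21)
Effective Tm = 56 − 1×5 = 56 − 5 = 51°C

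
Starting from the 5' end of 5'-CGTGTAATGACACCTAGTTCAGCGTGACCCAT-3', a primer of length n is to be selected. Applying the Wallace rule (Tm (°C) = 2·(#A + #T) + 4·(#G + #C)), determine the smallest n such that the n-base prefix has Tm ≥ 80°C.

n = 27

First 26 bases: CGTGTAATGACACCTAGTTCAGCGTG → Tm = 78°C (< 80°C)
First 27 bases: CGTGTAATGACACCTAGTTCAGCGTGA → Tm = 80°C (≥ 80°C)
Since every base adds ≥2°C, Tm only increases with n, so the threshold is first crossed at n = 27.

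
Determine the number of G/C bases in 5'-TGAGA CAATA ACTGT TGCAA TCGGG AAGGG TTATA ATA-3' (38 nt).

14

Base counts: G=10, T=10, A=14, C=4
Total G or C: 10 + 4 = 14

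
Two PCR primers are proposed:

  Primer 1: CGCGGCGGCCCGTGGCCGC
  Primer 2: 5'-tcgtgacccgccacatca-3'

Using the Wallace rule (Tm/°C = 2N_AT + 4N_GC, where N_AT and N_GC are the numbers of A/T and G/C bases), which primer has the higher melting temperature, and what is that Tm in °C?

Primer 1: A+T=1, G+C=18 → Tm = 2(1)+4(18) = 74°C
Primer 2: A+T=7, G+C=11 → Tm = 2(7)+4(11) = 58°C
74°C vs 58°C → primer 1 is higher.

Primer 1, 74°C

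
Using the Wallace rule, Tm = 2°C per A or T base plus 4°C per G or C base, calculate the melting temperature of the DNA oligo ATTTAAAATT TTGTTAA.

Counting bases: A=7, G=1, C=0, T=9
So N_AT = 16 and N_GC = 1.
Tm = 2×16 + 4×1 = 36°C

36°C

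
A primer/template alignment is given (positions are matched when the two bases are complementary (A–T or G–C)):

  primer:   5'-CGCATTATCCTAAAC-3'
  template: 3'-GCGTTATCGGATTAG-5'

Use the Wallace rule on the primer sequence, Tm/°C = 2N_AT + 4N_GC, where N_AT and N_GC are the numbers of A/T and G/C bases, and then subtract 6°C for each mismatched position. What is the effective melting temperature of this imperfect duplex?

Primer base counts: A=5, T=4, G=1, C=5 → A+T=9, G+C=6
Perfect-match Tm = 2(9) + 4(6) = 18 + 24 = 42°C
Mismatches (positions where the bases are not complementary): 3 (at positions 5, 8, 14)
Effective Tm = 42 − 3×6 = 42 − 18 = 24°C

24°C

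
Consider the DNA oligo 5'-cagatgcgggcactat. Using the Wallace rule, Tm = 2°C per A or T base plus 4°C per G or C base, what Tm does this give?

50°C

Counting bases: A=4, C=4, T=3, G=5
A+T = 7, G+C = 9
Tm = 2×7 + 4×9 = 50°C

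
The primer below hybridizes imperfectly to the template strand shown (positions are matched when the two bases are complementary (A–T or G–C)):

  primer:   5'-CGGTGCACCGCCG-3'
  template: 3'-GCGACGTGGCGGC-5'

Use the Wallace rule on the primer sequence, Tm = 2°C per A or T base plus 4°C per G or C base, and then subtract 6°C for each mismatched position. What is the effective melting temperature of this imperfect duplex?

42°C

Primer base counts: A=1, T=1, G=5, C=6 → A+T=2, G+C=11
Perfect-match Tm = 2(2) + 4(11) = 4 + 44 = 48°C
Mismatches (positions where the bases are not complementary): 1 (at position 3)
Effective Tm = 48 − 1×6 = 48 − 6 = 42°C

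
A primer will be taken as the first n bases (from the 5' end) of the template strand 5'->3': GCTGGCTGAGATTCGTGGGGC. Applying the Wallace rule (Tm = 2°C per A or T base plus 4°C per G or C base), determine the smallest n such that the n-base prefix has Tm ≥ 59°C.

n = 19

First 18 bases: GCTGGCTGAGATTCGTGG → Tm = 58°C (< 59°C)
First 19 bases: GCTGGCTGAGATTCGTGGG → Tm = 62°C (≥ 59°C)
Since every base adds ≥2°C, Tm only increases with n, so the threshold is first crossed at n = 19.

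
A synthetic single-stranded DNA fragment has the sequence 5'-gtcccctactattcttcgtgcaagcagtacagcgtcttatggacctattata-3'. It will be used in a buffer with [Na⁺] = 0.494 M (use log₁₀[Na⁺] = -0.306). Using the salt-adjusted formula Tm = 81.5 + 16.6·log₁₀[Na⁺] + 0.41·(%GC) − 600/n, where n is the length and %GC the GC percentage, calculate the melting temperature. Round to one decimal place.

Length n = 52. C=14, G=9, A=12, T=17
G+C = 23, so %GC = 23/52 × 100 = 44.231%
Salt term: 16.6 × (-0.306) = -5.08
GC term: 0.41 × 44.231 = 18.135; length term: −600/52 = −11.538
Tm = 81.5 + (-5.08) + 18.135 − 11.538 = 83.017 → 83.0°C

83.0°C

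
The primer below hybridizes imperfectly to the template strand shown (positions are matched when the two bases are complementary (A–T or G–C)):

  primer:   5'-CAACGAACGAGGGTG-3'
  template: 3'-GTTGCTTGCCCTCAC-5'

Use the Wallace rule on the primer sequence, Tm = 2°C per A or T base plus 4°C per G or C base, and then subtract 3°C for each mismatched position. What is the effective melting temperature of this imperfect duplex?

Primer base counts: A=5, T=1, G=6, C=3 → A+T=6, G+C=9
Perfect-match Tm = 2(6) + 4(9) = 12 + 36 = 48°C
Mismatches (positions where the bases are not complementary): 2 (at positions 10, 12)
Effective Tm = 48 − 2×3 = 48 − 6 = 42°C

42°C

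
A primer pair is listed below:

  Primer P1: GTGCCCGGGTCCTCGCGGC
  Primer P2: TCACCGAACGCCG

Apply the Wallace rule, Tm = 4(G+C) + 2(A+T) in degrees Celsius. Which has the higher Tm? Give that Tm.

Primer P1: A+T=3, G+C=16 → Tm = 2(3)+4(16) = 70°C
Primer P2: A+T=4, G+C=9 → Tm = 2(4)+4(9) = 44°C
70°C vs 44°C → primer P1 is higher.

Primer P1, 70°C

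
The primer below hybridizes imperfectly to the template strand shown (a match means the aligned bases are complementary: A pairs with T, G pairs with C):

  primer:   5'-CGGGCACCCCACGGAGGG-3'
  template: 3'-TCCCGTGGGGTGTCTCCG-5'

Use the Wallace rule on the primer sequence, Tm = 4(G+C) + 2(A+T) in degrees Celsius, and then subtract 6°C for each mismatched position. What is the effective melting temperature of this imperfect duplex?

Primer base counts: A=3, T=0, G=8, C=7 → A+T=3, G+C=15
Perfect-match Tm = 2(3) + 4(15) = 6 + 60 = 66°C
Mismatches (positions where the bases are not complementary): 3 (at positions 1, 13, 18)
Effective Tm = 66 − 3×6 = 66 − 18 = 48°C

48°C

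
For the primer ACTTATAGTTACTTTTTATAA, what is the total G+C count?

Counting bases: C=2, G=1, A=7, T=11
G+C = 1 + 2 = 3

3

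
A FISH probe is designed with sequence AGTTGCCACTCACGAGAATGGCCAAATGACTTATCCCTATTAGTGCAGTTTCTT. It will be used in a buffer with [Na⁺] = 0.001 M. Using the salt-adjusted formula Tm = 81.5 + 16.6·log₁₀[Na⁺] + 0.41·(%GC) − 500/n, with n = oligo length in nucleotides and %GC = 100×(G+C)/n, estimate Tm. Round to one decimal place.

Length n = 54. Counting bases: A=14, T=17, C=13, G=10
G+C = 23, so %GC = 23/54 × 100 = 42.593%
Salt term: 16.6 × (-3) = -49.8
GC term: 0.41 × 42.593 = 17.463; length term: −500/54 = −9.259
Tm = 81.5 + (-49.8) + 17.463 − 9.259 = 39.904 → 39.9°C

39.9°C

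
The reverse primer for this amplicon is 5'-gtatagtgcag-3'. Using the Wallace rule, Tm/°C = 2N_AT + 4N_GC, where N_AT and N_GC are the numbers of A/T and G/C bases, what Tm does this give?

Counting bases: G=4, A=3, C=1, T=3
So N_AT = 6 and N_GC = 5.
Tm = 2×6 + 4×5 = 32°C

32°C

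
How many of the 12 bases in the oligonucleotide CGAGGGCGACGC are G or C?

Scanning the sequence gives C=4, T=0, G=6, A=2.
Total G or C: 6 + 4 = 10

10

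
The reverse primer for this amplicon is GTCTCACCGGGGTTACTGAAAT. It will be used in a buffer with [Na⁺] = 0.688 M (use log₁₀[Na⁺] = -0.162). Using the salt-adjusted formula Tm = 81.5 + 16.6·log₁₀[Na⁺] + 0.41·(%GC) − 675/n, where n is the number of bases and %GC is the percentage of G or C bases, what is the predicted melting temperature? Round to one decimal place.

Length n = 22. Base counts: T=6, C=5, A=5, G=6
G+C = 11, so %GC = 11/22 × 100 = 50%
Salt term: 16.6 × (-0.162) = -2.689
GC term: 0.41 × 50 = 20.5; length term: −675/22 = −30.682
Tm = 81.5 + (-2.689) + 20.5 − 30.682 = 68.629 → 68.6°C

68.6°C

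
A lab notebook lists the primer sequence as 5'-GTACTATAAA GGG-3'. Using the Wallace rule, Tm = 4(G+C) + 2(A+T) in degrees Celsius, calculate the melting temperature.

36°C

Counting bases: C=1, T=3, G=4, A=5
So N_AT = 8 and N_GC = 5.
Tm = 2×8 + 4×5 = 36°C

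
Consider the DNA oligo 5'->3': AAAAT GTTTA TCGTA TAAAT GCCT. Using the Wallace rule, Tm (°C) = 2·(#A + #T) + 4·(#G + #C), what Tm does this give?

60°C

G=3, C=3, T=9, A=9
So N_AT = 18 and N_GC = 6.
Tm = 2(18) + 4(6) = 36 + 24 = 60°C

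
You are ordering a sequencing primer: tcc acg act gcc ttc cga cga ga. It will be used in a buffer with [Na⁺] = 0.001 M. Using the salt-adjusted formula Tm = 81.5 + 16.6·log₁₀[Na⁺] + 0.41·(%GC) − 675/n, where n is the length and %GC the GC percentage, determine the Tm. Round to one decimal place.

Length n = 23. A=5, T=4, G=5, C=9
G+C = 14, so %GC = 14/23 × 100 = 60.87%
Salt term: 16.6 × (-3) = -49.8
GC term: 0.41 × 60.87 = 24.957; length term: −675/23 = −29.348
Tm = 81.5 + (-49.8) + 24.957 − 29.348 = 27.309 → 27.3°C

27.3°C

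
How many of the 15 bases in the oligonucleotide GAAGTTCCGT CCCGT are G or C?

A=2, T=4, C=5, G=4
Total G or C: 4 + 5 = 9

9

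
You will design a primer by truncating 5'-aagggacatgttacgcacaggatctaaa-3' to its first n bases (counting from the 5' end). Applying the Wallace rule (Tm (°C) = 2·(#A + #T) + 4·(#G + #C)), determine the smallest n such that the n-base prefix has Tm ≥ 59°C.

First 19 bases: AAGGGACATGTTACGCACA → Tm = 56°C (< 59°C)
First 20 bases: AAGGGACATGTTACGCACAG → Tm = 60°C (≥ 59°C)
Since every base adds ≥2°C, Tm only increases with n, so the threshold is first crossed at n = 20.

n = 20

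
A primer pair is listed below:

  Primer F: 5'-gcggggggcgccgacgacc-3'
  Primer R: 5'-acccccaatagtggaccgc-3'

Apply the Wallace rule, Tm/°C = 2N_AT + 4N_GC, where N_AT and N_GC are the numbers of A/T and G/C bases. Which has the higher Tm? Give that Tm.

Primer F: A+T=2, G+C=17 → Tm = 2(2)+4(17) = 72°C
Primer R: A+T=7, G+C=12 → Tm = 2(7)+4(12) = 62°C
72°C vs 62°C → primer F is higher.

Primer F, 72°C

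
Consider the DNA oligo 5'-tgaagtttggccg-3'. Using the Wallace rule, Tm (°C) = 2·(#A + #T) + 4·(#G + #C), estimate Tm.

Scanning the sequence gives G=5, A=2, C=2, T=4.
A+T = 6, G+C = 7
Tm = 4·7 + 2·6 = 28 + 12 = 40°C

40°C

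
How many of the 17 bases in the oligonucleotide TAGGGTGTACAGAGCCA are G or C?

Counting bases: C=3, T=3, G=6, A=5
G+C = 6 + 3 = 9

9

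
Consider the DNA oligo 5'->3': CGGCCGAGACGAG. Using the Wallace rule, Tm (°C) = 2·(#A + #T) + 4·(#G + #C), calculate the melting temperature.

46°C

T=0, A=3, G=6, C=4
So N_AT = 3 and N_GC = 10.
Tm = 2(3) + 4(10) = 6 + 40 = 46°C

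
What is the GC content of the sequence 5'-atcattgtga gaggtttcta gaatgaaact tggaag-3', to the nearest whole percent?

Scanning the sequence gives T=11, A=12, C=3, G=10.
G+C = 10 + 3 = 13 out of 36 bases
%GC = 13/36 × 100 = 36.11% ≈ 36%

36%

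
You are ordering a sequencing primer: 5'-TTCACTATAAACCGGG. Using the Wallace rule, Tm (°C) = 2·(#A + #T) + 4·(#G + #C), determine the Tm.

46°C

C=4, A=5, T=4, G=3
A+T = 9, G+C = 7
Tm = 2(9) + 4(7) = 18 + 28 = 46°C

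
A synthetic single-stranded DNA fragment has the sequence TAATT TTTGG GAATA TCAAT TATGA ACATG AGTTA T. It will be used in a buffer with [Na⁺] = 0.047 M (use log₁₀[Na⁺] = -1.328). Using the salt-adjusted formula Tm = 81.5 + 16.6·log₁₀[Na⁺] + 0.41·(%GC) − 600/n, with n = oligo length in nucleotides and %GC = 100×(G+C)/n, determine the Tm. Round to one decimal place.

Length n = 36. Counting bases: A=13, G=6, T=15, C=2
G+C = 8, so %GC = 8/36 × 100 = 22.222%
Salt term: 16.6 × (-1.328) = -22.045
GC term: 0.41 × 22.222 = 9.111; length term: −600/36 = −16.667
Tm = 81.5 + (-22.045) + 9.111 − 16.667 = 51.899 → 51.9°C

51.9°C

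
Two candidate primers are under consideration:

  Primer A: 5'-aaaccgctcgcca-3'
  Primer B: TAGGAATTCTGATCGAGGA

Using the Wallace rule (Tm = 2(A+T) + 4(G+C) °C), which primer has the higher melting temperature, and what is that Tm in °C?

Primer B, 54°C

Primer A: A+T=5, G+C=8 → Tm = 2(5)+4(8) = 42°C
Primer B: A+T=11, G+C=8 → Tm = 2(11)+4(8) = 54°C
42°C vs 54°C → primer B is higher.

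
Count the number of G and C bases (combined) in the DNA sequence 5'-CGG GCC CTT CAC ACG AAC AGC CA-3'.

15

Base counts: C=10, G=5, A=6, T=2
Total G or C: 5 + 10 = 15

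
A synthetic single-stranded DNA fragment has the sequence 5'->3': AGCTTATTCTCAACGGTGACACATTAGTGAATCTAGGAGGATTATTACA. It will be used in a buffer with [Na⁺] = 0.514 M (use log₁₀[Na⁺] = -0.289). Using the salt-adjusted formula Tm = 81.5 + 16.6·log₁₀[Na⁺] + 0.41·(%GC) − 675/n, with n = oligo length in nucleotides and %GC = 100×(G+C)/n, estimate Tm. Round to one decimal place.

Length n = 49. Counting bases: C=8, G=10, T=15, A=16
G+C = 18, so %GC = 18/49 × 100 = 36.735%
Salt term: 16.6 × (-0.289) = -4.797
GC term: 0.41 × 36.735 = 15.061; length term: −675/49 = −13.776
Tm = 81.5 + (-4.797) + 15.061 − 13.776 = 77.988 → 78.0°C

78.0°C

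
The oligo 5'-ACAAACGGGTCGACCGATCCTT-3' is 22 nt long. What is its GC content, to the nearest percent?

Counting bases: G=5, A=6, C=7, T=4
G+C = 5 + 7 = 12 out of 22 bases
%GC = 12/22 × 100 = 54.55% ≈ 55%

55%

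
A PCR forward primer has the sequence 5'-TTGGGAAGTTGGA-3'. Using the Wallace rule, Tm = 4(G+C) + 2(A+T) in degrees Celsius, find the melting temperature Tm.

Counting bases: A=3, C=0, G=6, T=4
A+T = 7, G+C = 6
Tm = 4·6 + 2·7 = 24 + 14 = 38°C

38°C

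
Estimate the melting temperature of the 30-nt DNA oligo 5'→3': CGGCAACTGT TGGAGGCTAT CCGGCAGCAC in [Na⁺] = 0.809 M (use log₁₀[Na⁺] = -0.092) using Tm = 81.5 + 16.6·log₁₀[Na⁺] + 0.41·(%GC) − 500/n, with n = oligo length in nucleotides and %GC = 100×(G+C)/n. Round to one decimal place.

Length n = 30. C=9, T=5, G=10, A=6
G+C = 19, so %GC = 19/30 × 100 = 63.333%
Salt term: 16.6 × (-0.092) = -1.527
GC term: 0.41 × 63.333 = 25.967; length term: −500/30 = −16.667
Tm = 81.5 + (-1.527) + 25.967 − 16.667 = 89.273 → 89.3°C

89.3°C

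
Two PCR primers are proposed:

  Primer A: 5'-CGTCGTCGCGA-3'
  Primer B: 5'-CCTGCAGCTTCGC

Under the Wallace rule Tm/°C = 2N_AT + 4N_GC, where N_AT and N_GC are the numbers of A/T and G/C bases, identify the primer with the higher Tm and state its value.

Primer B, 44°C

Primer A: A+T=3, G+C=8 → Tm = 2(3)+4(8) = 38°C
Primer B: A+T=4, G+C=9 → Tm = 2(4)+4(9) = 44°C
38°C vs 44°C → primer B is higher.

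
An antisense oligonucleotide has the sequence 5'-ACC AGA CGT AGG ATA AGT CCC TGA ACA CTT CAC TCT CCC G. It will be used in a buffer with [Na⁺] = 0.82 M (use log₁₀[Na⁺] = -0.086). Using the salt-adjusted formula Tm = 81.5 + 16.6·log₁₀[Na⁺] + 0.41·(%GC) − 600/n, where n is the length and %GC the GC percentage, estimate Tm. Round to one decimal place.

Length n = 40. Counting bases: G=7, T=8, C=14, A=11
G+C = 21, so %GC = 21/40 × 100 = 52.5%
Salt term: 16.6 × (-0.086) = -1.428
GC term: 0.41 × 52.5 = 21.525; length term: −600/40 = −15
Tm = 81.5 + (-1.428) + 21.525 − 15 = 86.597 → 86.6°C

86.6°C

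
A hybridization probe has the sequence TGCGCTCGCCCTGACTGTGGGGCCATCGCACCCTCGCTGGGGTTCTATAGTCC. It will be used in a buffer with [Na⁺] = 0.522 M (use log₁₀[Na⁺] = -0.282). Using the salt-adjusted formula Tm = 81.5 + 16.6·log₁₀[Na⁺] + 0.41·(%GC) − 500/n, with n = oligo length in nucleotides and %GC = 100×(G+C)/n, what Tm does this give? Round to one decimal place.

94.5°C

Length n = 53. Scanning the sequence gives T=13, G=16, A=5, C=19.
G+C = 35, so %GC = 35/53 × 100 = 66.038%
Salt term: 16.6 × (-0.282) = -4.681
GC term: 0.41 × 66.038 = 27.076; length term: −500/53 = −9.434
Tm = 81.5 + (-4.681) + 27.076 − 9.434 = 94.461 → 94.5°C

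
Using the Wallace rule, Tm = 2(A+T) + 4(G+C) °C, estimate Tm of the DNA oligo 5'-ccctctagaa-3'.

30°C

Counting bases: T=2, A=3, G=1, C=4
AT pairs contribute 5, GC pairs contribute 5.
Tm = 4·5 + 2·5 = 20 + 10 = 30°C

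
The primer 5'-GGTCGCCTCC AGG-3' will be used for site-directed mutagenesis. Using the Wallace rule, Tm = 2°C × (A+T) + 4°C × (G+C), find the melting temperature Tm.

Scanning the sequence gives G=5, A=1, C=5, T=2.
So N_AT = 3 and N_GC = 10.
Tm = 2(3) + 4(10) = 6 + 40 = 46°C

46°C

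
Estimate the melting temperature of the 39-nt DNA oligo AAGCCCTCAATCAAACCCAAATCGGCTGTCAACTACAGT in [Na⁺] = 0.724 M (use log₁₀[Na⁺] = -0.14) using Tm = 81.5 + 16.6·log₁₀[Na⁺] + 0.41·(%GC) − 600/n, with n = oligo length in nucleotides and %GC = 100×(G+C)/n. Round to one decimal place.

82.7°C

Length n = 39. T=7, G=5, C=13, A=14
G+C = 18, so %GC = 18/39 × 100 = 46.154%
Salt term: 16.6 × (-0.14) = -2.324
GC term: 0.41 × 46.154 = 18.923; length term: −600/39 = −15.385
Tm = 81.5 + (-2.324) + 18.923 − 15.385 = 82.714 → 82.7°C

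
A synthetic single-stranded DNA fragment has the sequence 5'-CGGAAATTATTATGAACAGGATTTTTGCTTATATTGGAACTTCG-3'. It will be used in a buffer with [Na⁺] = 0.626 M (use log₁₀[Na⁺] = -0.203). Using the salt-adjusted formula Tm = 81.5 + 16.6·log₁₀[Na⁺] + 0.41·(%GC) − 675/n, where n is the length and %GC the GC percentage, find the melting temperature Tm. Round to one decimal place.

Length n = 44. Base counts: A=13, G=9, C=5, T=17
G+C = 14, so %GC = 14/44 × 100 = 31.818%
Salt term: 16.6 × (-0.203) = -3.37
GC term: 0.41 × 31.818 = 13.045; length term: −675/44 = −15.341
Tm = 81.5 + (-3.37) + 13.045 − 15.341 = 75.834 → 75.8°C

75.8°C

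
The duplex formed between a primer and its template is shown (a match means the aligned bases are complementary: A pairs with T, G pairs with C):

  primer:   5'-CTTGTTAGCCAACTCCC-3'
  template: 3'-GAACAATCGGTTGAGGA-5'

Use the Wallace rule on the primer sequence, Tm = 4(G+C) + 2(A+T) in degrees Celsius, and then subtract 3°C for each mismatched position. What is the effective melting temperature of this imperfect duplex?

Primer base counts: A=3, T=5, G=2, C=7 → A+T=8, G+C=9
Perfect-match Tm = 2(8) + 4(9) = 16 + 36 = 52°C
Mismatches (positions where the bases are not complementary): 1 (at position 17)
Effective Tm = 52 − 1×3 = 52 − 3 = 49°C

49°C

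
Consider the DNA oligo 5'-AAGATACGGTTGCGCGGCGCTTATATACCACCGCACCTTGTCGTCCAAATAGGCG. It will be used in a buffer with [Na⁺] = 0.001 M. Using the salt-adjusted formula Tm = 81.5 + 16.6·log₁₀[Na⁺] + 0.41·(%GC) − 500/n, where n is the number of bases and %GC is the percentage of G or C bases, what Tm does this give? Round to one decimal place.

Length n = 55. Scanning the sequence gives A=13, C=16, G=14, T=12.
G+C = 30, so %GC = 30/55 × 100 = 54.545%
Salt term: 16.6 × (-3) = -49.8
GC term: 0.41 × 54.545 = 22.363; length term: −500/55 = −9.091
Tm = 81.5 + (-49.8) + 22.363 − 9.091 = 44.972 → 45.0°C

45.0°C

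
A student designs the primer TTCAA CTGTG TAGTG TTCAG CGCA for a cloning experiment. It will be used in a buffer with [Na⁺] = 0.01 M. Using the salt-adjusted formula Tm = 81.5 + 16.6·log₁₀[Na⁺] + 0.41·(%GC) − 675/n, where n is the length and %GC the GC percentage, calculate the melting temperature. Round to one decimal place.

39.0°C

Length n = 24. Base counts: G=6, C=5, A=5, T=8
G+C = 11, so %GC = 11/24 × 100 = 45.833%
Salt term: 16.6 × (-2) = -33.2
GC term: 0.41 × 45.833 = 18.792; length term: −675/24 = −28.125
Tm = 81.5 + (-33.2) + 18.792 − 28.125 = 38.967 → 39.0°C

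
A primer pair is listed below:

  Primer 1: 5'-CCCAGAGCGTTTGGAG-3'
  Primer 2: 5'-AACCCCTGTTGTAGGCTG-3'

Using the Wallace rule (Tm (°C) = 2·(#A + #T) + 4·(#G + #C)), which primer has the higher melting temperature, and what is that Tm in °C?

Primer 1: A+T=6, G+C=10 → Tm = 2(6)+4(10) = 52°C
Primer 2: A+T=8, G+C=10 → Tm = 2(8)+4(10) = 56°C
52°C vs 56°C → primer 2 is higher.

Primer 2, 56°C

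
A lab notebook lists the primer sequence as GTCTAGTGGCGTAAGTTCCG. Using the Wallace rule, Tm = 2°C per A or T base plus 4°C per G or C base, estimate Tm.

62°C

Base counts: T=6, C=4, A=3, G=7
So N_AT = 9 and N_GC = 11.
Tm = 4·11 + 2·9 = 44 + 18 = 62°C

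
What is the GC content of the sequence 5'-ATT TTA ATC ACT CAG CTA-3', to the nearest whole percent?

28%

Counting bases: C=4, G=1, A=6, T=7
G+C = 1 + 4 = 5 out of 18 bases
%GC = 5/18 × 100 = 27.78% ≈ 28%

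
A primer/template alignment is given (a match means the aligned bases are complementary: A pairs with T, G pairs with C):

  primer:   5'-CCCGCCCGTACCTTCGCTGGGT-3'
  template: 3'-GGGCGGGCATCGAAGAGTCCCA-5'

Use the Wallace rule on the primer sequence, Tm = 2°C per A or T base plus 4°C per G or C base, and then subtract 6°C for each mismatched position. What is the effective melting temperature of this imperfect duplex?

Primer base counts: A=1, T=5, G=6, C=10 → A+T=6, G+C=16
Perfect-match Tm = 2(6) + 4(16) = 12 + 64 = 76°C
Mismatches (positions where the bases are not complementary): 3 (at positions 11, 16, 18)
Effective Tm = 76 − 3×6 = 76 − 18 = 58°C

58°C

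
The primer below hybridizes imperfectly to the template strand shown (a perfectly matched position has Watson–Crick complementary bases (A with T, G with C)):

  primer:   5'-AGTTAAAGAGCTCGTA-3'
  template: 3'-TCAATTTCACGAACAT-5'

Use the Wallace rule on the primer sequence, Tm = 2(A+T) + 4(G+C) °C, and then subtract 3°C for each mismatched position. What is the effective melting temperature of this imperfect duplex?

38°C

Primer base counts: A=6, T=4, G=4, C=2 → A+T=10, G+C=6
Perfect-match Tm = 2(10) + 4(6) = 20 + 24 = 44°C
Mismatches (positions where the bases are not complementary): 2 (at positions 9, 13)
Effective Tm = 44 − 2×3 = 44 − 6 = 38°C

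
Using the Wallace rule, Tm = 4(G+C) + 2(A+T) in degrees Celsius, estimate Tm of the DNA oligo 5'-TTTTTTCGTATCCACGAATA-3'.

Scanning the sequence gives A=5, T=9, C=4, G=2.
So N_AT = 14 and N_GC = 6.
Tm = 2×14 + 4×6 = 52°C

52°C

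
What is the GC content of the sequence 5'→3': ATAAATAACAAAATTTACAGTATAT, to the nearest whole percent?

Counting bases: G=1, C=2, T=8, A=14
G+C = 1 + 2 = 3 out of 25 bases
%GC = 3/25 × 100 = 12% ≈ 12%

12%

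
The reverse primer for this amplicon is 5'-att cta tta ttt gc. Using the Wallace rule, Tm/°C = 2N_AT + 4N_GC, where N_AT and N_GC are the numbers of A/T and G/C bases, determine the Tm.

Scanning the sequence gives T=8, C=2, G=1, A=3.
AT pairs contribute 11, GC pairs contribute 3.
Tm = 2×11 + 4×3 = 34°C

34°C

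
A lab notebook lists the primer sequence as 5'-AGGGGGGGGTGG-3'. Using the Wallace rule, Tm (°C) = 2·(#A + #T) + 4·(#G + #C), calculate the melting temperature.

Scanning the sequence gives A=1, G=10, T=1, C=0.
A+T = 2, G+C = 10
Tm = 2(2) + 4(10) = 4 + 40 = 44°C

44°C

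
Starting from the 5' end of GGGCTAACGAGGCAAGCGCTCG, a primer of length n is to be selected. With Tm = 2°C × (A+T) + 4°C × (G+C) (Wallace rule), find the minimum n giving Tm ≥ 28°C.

n = 9

First 8 bases: GGGCTAAC → Tm = 26°C (< 28°C)
First 9 bases: GGGCTAACG → Tm = 30°C (≥ 28°C)
Since every base adds ≥2°C, Tm only increases with n, so the threshold is first crossed at n = 9.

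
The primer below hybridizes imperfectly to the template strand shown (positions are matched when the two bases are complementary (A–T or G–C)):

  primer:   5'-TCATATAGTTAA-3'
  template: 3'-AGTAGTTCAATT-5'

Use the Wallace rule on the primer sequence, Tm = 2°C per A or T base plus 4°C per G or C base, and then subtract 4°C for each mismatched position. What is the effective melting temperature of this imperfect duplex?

20°C

Primer base counts: A=5, T=5, G=1, C=1 → A+T=10, G+C=2
Perfect-match Tm = 2(10) + 4(2) = 20 + 8 = 28°C
Mismatches (positions where the bases are not complementary): 2 (at positions 5, 6)
Effective Tm = 28 − 2×4 = 28 − 8 = 20°C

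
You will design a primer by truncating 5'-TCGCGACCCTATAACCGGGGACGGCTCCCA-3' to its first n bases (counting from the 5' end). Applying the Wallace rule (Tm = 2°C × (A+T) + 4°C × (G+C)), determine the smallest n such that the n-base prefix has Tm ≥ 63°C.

First 19 bases: TCGCGACCCTATAACCGGG → Tm = 62°C (< 63°C)
First 20 bases: TCGCGACCCTATAACCGGGG → Tm = 66°C (≥ 63°C)
Each additional base adds 2°C (A/T) or 4°C (G/C), so Tm is non-decreasing in n; n = 20 is the first length to reach 63°C.

n = 20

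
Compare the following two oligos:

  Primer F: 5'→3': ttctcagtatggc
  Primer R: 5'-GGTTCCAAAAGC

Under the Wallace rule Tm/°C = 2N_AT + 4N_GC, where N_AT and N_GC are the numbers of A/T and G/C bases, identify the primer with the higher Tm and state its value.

Primer F: A+T=7, G+C=6 → Tm = 2(7)+4(6) = 38°C
Primer R: A+T=6, G+C=6 → Tm = 2(6)+4(6) = 36°C
38°C vs 36°C → primer F is higher.

Primer F, 38°C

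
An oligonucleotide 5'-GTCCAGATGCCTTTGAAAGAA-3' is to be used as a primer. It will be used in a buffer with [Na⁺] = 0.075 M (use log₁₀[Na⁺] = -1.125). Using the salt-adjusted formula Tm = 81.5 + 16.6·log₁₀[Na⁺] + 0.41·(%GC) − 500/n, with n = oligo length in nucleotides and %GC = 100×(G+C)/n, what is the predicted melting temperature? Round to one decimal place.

Length n = 21. Base counts: A=7, C=4, G=5, T=5
G+C = 9, so %GC = 9/21 × 100 = 42.857%
Salt term: 16.6 × (-1.125) = -18.675
GC term: 0.41 × 42.857 = 17.571; length term: −500/21 = −23.81
Tm = 81.5 + (-18.675) + 17.571 − 23.81 = 56.586 → 56.6°C

56.6°C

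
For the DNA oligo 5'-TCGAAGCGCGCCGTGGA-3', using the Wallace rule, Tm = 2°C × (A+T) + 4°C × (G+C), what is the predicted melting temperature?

58°C

Base counts: A=3, C=5, T=2, G=7
AT pairs contribute 5, GC pairs contribute 12.
Tm = 2(5) + 4(12) = 10 + 48 = 58°C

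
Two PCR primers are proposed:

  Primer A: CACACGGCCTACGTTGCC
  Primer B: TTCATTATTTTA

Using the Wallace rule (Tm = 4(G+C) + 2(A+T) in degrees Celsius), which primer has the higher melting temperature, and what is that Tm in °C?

Primer A, 60°C

Primer A: A+T=6, G+C=12 → Tm = 2(6)+4(12) = 60°C
Primer B: A+T=11, G+C=1 → Tm = 2(11)+4(1) = 26°C
60°C vs 26°C → primer A is higher.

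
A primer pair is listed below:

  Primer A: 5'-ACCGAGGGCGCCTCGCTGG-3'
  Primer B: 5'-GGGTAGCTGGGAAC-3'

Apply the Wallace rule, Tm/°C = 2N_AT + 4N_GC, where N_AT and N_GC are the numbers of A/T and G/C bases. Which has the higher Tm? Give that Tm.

Primer A, 68°C

Primer A: A+T=4, G+C=15 → Tm = 2(4)+4(15) = 68°C
Primer B: A+T=5, G+C=9 → Tm = 2(5)+4(9) = 46°C
68°C vs 46°C → primer A is higher.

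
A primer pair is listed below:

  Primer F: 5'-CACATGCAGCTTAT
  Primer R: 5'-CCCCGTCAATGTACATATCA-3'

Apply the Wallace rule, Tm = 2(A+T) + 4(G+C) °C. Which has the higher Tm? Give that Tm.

Primer R, 58°C

Primer F: A+T=8, G+C=6 → Tm = 2(8)+4(6) = 40°C
Primer R: A+T=11, G+C=9 → Tm = 2(11)+4(9) = 58°C
40°C vs 58°C → primer R is higher.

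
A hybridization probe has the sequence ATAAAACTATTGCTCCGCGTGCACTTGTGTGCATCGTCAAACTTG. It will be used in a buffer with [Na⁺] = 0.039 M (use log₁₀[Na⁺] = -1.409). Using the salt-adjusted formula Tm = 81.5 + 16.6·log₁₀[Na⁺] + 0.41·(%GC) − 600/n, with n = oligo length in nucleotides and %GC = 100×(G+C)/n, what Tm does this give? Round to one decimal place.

Length n = 45. Base counts: G=9, T=14, C=11, A=11
G+C = 20, so %GC = 20/45 × 100 = 44.444%
Salt term: 16.6 × (-1.409) = -23.389
GC term: 0.41 × 44.444 = 18.222; length term: −600/45 = −13.333
Tm = 81.5 + (-23.389) + 18.222 − 13.333 = 63 → 63.0°C

63.0°C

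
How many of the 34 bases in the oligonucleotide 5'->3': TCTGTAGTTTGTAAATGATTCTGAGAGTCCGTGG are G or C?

14

Scanning the sequence gives T=13, C=4, G=10, A=7.
Total G or C: 10 + 4 = 14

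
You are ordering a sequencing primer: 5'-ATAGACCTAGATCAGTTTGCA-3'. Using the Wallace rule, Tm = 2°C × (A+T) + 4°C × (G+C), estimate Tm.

Counting bases: G=4, A=7, C=4, T=6
So N_AT = 13 and N_GC = 8.
Tm = 4·8 + 2·13 = 32 + 26 = 58°C

58°C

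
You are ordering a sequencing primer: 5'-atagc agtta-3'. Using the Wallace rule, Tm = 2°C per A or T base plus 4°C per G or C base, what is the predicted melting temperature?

26°C

Base counts: C=1, A=4, T=3, G=2
So N_AT = 7 and N_GC = 3.
Tm = 2×7 + 4×3 = 26°C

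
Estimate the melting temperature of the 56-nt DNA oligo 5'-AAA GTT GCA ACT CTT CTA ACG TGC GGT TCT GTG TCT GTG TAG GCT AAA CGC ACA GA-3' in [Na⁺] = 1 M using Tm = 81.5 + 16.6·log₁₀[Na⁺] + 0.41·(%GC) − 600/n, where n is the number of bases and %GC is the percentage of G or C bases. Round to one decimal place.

89.8°C

Length n = 56. Scanning the sequence gives A=14, C=12, T=16, G=14.
G+C = 26, so %GC = 26/56 × 100 = 46.429%
Salt term: 16.6 × (0) = 0
GC term: 0.41 × 46.429 = 19.036; length term: −600/56 = −10.714
Tm = 81.5 + (0) + 19.036 − 10.714 = 89.822 → 89.8°C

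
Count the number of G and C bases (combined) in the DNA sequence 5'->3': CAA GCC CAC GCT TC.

9

Scanning the sequence gives T=2, A=3, C=7, G=2.
G+C = 2 + 7 = 9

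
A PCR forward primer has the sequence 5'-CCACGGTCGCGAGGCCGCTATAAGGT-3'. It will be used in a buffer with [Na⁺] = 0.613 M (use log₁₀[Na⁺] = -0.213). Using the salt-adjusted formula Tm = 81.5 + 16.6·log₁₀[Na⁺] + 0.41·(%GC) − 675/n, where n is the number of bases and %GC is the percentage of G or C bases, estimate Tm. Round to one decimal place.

Length n = 26. T=4, G=9, C=8, A=5
G+C = 17, so %GC = 17/26 × 100 = 65.385%
Salt term: 16.6 × (-0.213) = -3.536
GC term: 0.41 × 65.385 = 26.808; length term: −675/26 = −25.962
Tm = 81.5 + (-3.536) + 26.808 − 25.962 = 78.81 → 78.8°C

78.8°C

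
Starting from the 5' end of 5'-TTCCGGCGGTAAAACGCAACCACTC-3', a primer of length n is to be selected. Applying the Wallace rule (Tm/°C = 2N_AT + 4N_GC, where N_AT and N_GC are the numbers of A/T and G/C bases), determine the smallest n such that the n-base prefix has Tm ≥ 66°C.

First 20 bases: TTCCGGCGGTAAAACGCAAC → Tm = 62°C (< 66°C)
First 21 bases: TTCCGGCGGTAAAACGCAACC → Tm = 66°C (≥ 66°C)
Since every base adds ≥2°C, Tm only increases with n, so the threshold is first crossed at n = 21.

n = 21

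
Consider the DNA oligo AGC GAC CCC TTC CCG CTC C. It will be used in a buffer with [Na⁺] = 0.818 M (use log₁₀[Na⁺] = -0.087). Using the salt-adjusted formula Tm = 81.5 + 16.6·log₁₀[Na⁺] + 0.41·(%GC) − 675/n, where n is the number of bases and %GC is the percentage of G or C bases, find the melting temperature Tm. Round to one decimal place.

74.7°C

Length n = 19. Scanning the sequence gives T=3, C=11, A=2, G=3.
G+C = 14, so %GC = 14/19 × 100 = 73.684%
Salt term: 16.6 × (-0.087) = -1.444
GC term: 0.41 × 73.684 = 30.21; length term: −675/19 = −35.526
Tm = 81.5 + (-1.444) + 30.21 − 35.526 = 74.74 → 74.7°C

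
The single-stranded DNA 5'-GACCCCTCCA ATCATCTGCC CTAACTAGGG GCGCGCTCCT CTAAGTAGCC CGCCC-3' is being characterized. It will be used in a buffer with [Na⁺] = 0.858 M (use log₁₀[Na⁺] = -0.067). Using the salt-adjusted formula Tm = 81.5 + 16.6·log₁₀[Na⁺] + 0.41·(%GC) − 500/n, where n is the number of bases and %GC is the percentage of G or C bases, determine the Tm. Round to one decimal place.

Length n = 55. Counting bases: C=24, A=10, T=10, G=11
G+C = 35, so %GC = 35/55 × 100 = 63.636%
Salt term: 16.6 × (-0.067) = -1.112
GC term: 0.41 × 63.636 = 26.091; length term: −500/55 = −9.091
Tm = 81.5 + (-1.112) + 26.091 − 9.091 = 97.388 → 97.4°C

97.4°C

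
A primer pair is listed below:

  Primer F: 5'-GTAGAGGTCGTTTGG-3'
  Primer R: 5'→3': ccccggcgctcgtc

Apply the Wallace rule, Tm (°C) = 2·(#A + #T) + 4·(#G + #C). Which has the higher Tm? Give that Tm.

Primer F: A+T=7, G+C=8 → Tm = 2(7)+4(8) = 46°C
Primer R: A+T=2, G+C=12 → Tm = 2(2)+4(12) = 52°C
46°C vs 52°C → primer R is higher.

Primer R, 52°C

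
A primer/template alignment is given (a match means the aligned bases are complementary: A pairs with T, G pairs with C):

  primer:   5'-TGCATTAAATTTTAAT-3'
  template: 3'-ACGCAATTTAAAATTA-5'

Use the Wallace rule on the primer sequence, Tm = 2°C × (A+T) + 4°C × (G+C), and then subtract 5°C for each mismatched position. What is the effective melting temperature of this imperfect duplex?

31°C

Primer base counts: A=6, T=8, G=1, C=1 → A+T=14, G+C=2
Perfect-match Tm = 2(14) + 4(2) = 28 + 8 = 36°C
Mismatches (positions where the bases are not complementary): 1 (at position 4)
Effective Tm = 36 − 1×5 = 36 − 5 = 31°C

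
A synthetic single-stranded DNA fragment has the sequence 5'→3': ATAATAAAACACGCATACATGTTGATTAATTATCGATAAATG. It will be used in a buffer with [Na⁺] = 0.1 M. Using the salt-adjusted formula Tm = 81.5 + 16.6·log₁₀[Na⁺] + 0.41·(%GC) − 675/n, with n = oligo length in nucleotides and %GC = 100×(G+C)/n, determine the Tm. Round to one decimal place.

58.6°C

Length n = 42. Counting bases: T=13, A=19, C=5, G=5
G+C = 10, so %GC = 10/42 × 100 = 23.81%
Salt term: 16.6 × (-1) = -16.6
GC term: 0.41 × 23.81 = 9.762; length term: −675/42 = −16.071
Tm = 81.5 + (-16.6) + 9.762 − 16.071 = 58.591 → 58.6°C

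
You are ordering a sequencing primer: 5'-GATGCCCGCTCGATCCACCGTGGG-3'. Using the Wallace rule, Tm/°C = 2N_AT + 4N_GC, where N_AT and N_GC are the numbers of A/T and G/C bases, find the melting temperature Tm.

82°C

Base counts: G=8, T=4, C=9, A=3
So N_AT = 7 and N_GC = 17.
Tm = 2(7) + 4(17) = 14 + 68 = 82°C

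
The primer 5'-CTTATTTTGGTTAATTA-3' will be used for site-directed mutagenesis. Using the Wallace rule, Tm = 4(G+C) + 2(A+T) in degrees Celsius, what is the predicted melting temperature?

G=2, T=10, A=4, C=1
So N_AT = 14 and N_GC = 3.
Tm = 2(14) + 4(3) = 28 + 12 = 40°C

40°C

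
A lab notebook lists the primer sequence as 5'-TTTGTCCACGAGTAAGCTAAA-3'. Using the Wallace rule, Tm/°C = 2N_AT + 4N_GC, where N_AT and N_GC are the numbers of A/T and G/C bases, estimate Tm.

Counting bases: T=6, G=4, C=4, A=7
So N_AT = 13 and N_GC = 8.
Tm = 2(13) + 4(8) = 26 + 32 = 58°C

58°C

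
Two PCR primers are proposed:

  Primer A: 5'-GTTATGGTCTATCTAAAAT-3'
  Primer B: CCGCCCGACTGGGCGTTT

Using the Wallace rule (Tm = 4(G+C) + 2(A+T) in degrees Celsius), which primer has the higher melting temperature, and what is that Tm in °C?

Primer B, 62°C

Primer A: A+T=14, G+C=5 → Tm = 2(14)+4(5) = 48°C
Primer B: A+T=5, G+C=13 → Tm = 2(5)+4(13) = 62°C
48°C vs 62°C → primer B is higher.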